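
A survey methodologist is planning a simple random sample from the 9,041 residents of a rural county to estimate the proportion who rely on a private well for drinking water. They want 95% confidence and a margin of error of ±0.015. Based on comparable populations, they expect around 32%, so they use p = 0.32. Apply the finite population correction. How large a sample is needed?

For 95% confidence, z = 1.96.
Unadjusted: n₀ = 1.96² × 0.32 × 0.68 / 0.015² ≈ 3715.25, so n₀ = 3716.
Finite population correction with N = 9,041: n = n₀ / (1 + (n₀−1)/N) = 3716 / (1 + 3715/9041) = 3716 / 1.4109 ≈ 2633.77.
Rounding up, n = 2634.

2634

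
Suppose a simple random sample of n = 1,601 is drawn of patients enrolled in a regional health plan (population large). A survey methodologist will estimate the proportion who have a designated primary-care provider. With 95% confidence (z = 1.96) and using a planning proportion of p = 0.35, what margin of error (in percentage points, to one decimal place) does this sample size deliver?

SE(p̂) = √[p(1−p)/n] = √[0.2275/1601] = 0.01192.
E = z × SE = 1.96 × 0.01192 = 0.02336, or 2.3 percentage points.

2.3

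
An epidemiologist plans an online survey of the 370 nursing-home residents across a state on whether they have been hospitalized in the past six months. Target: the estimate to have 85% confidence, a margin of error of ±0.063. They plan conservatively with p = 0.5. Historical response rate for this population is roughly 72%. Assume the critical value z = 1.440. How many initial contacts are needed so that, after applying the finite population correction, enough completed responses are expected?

135

Completed interviews needed (unadjusted): n₀ = 1.440² × 0.2500 / 0.063² ≈ 130.61 → 131.
FPC for N = 370: n = 131 / (1 + 130/370) = 131 / 1.3514 ≈ 96.94 → 97.
At a 72% response rate, contacts needed = 97 / 0.72 ≈ 134.72 → 135.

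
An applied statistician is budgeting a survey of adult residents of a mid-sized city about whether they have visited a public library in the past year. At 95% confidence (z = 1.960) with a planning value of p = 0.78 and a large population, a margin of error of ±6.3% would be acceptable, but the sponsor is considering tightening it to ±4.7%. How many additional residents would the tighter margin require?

At ±6.3%: n = 1.960² × 0.1716 / 0.063² ≈ 166.09 → 167.
At ±4.7%: n = 1.960² × 0.1716 / 0.047² ≈ 298.42 → 299.
Additional respondents: 299 − 167 = 132.

132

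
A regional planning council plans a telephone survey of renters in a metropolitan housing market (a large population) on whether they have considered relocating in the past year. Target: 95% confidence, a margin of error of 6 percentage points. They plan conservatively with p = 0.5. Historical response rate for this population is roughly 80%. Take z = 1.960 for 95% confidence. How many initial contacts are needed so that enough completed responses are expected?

Completed interviews needed: n₀ = 1.960² × 0.2500 / 0.060² ≈ 266.78 → 267.
At an 80% response rate, contacts needed = 267 / 0.80 ≈ 333.75 → 334.

334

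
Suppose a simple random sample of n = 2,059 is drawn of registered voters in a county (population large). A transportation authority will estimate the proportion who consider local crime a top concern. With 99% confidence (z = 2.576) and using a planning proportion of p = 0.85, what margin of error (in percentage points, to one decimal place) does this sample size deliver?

SE(p̂) = √[p(1−p)/n] = √[0.1275/2059] = 0.00787.
E = z × SE = 2.576 × 0.00787 = 0.02027, or 2.0 percentage points.

2.0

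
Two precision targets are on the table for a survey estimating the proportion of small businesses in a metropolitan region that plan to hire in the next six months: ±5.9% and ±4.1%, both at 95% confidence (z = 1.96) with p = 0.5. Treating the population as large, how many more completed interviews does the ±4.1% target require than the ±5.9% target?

At ±5.9%: n = 1.96² × 0.2500 / 0.059² ≈ 275.90 → 276.
At ±4.1%: n = 1.96² × 0.2500 / 0.041² ≈ 571.33 → 572.
Additional respondents: 572 − 276 = 296.

296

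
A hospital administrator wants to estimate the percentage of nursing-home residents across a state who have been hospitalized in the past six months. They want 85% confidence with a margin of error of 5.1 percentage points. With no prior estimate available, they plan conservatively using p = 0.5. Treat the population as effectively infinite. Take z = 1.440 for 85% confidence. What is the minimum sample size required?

With p = 0.5, p(1−p) = 0.25.
n = z²·p(1−p)/E² = 1.440² × 0.2500 / 0.051² = 2.0736 × 0.2500 / 0.002601 ≈ 199.31.
Rounding up gives n = 200.

200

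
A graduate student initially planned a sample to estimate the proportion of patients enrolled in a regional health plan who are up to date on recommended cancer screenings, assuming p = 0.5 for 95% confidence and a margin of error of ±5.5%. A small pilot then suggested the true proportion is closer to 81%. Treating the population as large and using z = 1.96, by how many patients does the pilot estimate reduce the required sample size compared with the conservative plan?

Conservative (p = 0.5): n = 1.96² × 0.25 / 0.055² ≈ 317.49 → 318.
Using p = 0.81: p(1−p) = 0.1539, so n = 1.96² × 0.1539 / 0.055² ≈ 195.45 → 196.
Reduction: 318 − 196 = 122.

122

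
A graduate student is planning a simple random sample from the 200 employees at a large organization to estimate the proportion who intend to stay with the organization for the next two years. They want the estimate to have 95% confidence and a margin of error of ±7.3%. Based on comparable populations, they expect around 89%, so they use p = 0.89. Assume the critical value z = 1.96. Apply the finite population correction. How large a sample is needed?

53

Unadjusted: n₀ = 1.96² × 0.89 × 0.11 / 0.073² ≈ 70.57, so n₀ = 71.
Finite population correction with N = 200: n = n₀ / (1 + (n₀−1)/N) = 71 / (1 + 70/200) = 71 / 1.3500 ≈ 52.59.
Rounding up, n = 53.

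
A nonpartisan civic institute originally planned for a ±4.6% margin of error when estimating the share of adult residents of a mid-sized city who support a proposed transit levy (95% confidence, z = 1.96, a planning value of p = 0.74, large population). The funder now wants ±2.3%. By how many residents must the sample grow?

1048

At ±4.6%: n = 1.96² × 0.1924 / 0.046² ≈ 349.30 → 350.
At ±2.3%: n = 1.96² × 0.1924 / 0.023² ≈ 1397.21 → 1398.
Additional respondents: 1398 − 350 = 1048.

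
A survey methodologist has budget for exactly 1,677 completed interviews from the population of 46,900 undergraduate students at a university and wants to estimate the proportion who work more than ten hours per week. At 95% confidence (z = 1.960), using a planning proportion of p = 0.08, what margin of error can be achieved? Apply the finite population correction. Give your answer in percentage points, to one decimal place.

1.3

Finite-population factor: (N−n)/(N−1) = (46900−1677)/(46900−1) = 0.9643.
SE(p̂) = √[p(1−p)/n · (N−n)/(N−1)] = √[0.0736/1677 × 0.9643] = 0.00651.
E = z × SE = 1.960 × 0.00651 = 0.01275 ≈ 1.3 percentage points.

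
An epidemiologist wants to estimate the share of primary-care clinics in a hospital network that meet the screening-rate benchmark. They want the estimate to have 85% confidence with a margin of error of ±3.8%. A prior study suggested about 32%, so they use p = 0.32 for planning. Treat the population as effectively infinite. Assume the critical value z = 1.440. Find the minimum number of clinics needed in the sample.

With p = 0.32, p(1−p) = 0.2176.
n = z²·p(1−p)/E² = 1.440² × 0.2176 / 0.038² = 2.0736 × 0.2176 / 0.001444 ≈ 312.48.
Rounding up gives n = 313.

313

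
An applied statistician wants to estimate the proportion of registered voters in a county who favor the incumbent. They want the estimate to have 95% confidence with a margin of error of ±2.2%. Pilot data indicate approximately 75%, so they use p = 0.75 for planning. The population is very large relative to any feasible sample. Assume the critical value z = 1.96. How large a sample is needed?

1489

With p = 0.75, p(1−p) = 0.1875.
n = z²·p(1−p)/E² = 1.96² × 0.1875 / 0.022² = 3.8416 × 0.1875 / 0.000484 ≈ 1488.22.
Rounding up gives n = 1489.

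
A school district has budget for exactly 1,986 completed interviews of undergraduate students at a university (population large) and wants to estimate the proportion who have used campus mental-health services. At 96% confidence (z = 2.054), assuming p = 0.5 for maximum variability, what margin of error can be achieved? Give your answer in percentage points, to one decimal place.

SE(p̂) = √[p(1−p)/n] = √[0.2500/1986] = 0.01122.
E = z × SE = 2.054 × 0.01122 = 0.02305, or 2.3 percentage points.

2.3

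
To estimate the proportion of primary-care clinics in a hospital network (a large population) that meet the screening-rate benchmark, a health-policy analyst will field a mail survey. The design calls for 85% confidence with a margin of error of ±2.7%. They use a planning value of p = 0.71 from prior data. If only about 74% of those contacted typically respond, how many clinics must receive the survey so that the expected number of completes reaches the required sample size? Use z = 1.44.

792

Completed interviews needed: n₀ = 1.44² × 0.2059 / 0.027² ≈ 585.67 → 586.
At a 74% response rate, contacts needed = 586 / 0.74 ≈ 791.89 → 792.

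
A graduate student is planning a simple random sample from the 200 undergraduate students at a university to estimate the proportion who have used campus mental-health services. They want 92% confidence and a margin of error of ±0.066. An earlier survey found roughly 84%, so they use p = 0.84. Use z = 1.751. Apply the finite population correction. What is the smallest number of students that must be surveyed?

Unadjusted: n₀ = 1.751² × 0.84 × 0.16 / 0.066² ≈ 94.60, so n₀ = 95.
Finite population correction with N = 200: n = n₀ / (1 + (n₀−1)/N) = 95 / (1 + 94/200) = 95 / 1.4700 ≈ 64.63.
Rounding up, n = 65.

65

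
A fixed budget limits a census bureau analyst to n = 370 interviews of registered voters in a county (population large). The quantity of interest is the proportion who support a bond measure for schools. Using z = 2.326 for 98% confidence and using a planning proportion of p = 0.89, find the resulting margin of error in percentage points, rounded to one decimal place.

SE(p̂) = √[p(1−p)/n] = √[0.0979/370] = 0.01627.
E = z × SE = 2.326 × 0.01627 = 0.03784, or 3.8 percentage points.

3.8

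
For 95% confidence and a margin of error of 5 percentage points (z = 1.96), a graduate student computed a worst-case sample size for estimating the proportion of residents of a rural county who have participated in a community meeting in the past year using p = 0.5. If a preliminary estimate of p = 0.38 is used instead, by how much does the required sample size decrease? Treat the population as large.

22

Conservative (p = 0.5): n = 1.96² × 0.25 / 0.050² ≈ 384.16 → 385.
Using p = 0.38: p(1−p) = 0.2356, so n = 1.96² × 0.2356 / 0.050² ≈ 362.03 → 363.
Reduction: 385 − 363 = 22.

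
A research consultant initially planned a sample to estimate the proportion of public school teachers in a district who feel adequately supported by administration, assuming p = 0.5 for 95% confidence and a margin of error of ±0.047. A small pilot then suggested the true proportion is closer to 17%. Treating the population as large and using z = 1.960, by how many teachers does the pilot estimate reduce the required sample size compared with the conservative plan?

189

Conservative (p = 0.5): n = 1.960² × 0.25 / 0.047² ≈ 434.77 → 435.
Using p = 0.17: p(1−p) = 0.1411, so n = 1.960² × 0.1411 / 0.047² ≈ 245.38 → 246.
Reduction: 435 − 246 = 189.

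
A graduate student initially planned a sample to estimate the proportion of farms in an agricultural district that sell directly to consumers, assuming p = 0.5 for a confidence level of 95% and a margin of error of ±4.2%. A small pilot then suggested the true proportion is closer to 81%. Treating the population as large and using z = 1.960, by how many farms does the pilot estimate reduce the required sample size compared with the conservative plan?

Conservative (p = 0.5): n = 1.960² × 0.25 / 0.042² ≈ 544.44 → 545.
Using p = 0.81: p(1−p) = 0.1539, so n = 1.960² × 0.1539 / 0.042² ≈ 335.16 → 336.
Reduction: 545 − 336 = 209.

209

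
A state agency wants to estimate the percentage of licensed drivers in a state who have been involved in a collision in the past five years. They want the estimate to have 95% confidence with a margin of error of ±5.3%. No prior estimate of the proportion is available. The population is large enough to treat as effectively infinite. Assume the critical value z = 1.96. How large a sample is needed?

With no prior estimate, use p = 0.5, giving p(1−p) = 0.25.
n = z²·p(1−p)/E² = 1.96² × 0.2500 / 0.053² = 3.8416 × 0.2500 / 0.002809 ≈ 341.90.
Rounding up gives n = 342.

342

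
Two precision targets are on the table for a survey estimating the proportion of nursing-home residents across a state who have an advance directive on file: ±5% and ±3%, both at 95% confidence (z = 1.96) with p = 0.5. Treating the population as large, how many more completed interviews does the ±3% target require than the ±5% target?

683

At ±5%: n = 1.96² × 0.2500 / 0.050² ≈ 384.16 → 385.
At ±3%: n = 1.96² × 0.2500 / 0.030² ≈ 1067.11 → 1068.
Additional respondents: 1068 − 385 = 683.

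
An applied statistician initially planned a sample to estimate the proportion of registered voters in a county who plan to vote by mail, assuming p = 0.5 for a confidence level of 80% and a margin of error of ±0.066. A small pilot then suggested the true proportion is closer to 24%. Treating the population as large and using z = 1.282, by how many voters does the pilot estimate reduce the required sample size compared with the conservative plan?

26

Conservative (p = 0.5): n = 1.282² × 0.25 / 0.066² ≈ 94.33 → 95.
Using p = 0.24: p(1−p) = 0.1824, so n = 1.282² × 0.1824 / 0.066² ≈ 68.82 → 69.
Reduction: 95 − 69 = 26.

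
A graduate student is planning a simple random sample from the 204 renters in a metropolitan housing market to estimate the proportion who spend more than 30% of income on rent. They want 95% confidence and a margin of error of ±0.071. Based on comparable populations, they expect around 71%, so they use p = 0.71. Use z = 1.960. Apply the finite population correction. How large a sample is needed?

Unadjusted: n₀ = 1.960² × 0.71 × 0.29 / 0.071² ≈ 156.91, so n₀ = 157.
Finite population correction with N = 204: n = n₀ / (1 + (n₀−1)/N) = 157 / (1 + 156/204) = 157 / 1.7647 ≈ 88.97.
Rounding up, n = 89.

89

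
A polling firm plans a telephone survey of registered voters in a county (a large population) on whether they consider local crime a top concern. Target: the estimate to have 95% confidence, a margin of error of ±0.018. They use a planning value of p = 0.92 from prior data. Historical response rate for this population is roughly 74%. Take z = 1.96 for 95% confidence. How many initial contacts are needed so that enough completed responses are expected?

Completed interviews needed: n₀ = 1.96² × 0.0736 / 0.018² ≈ 872.66 → 873.
At a 74% response rate, contacts needed = 873 / 0.74 ≈ 1179.73 → 1180.

1180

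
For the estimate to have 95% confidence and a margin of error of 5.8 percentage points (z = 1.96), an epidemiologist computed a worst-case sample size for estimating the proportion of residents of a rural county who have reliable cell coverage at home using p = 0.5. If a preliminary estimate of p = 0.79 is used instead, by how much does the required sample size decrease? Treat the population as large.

Conservative (p = 0.5): n = 1.96² × 0.25 / 0.058² ≈ 285.49 → 286.
Using p = 0.79: p(1−p) = 0.1659, so n = 1.96² × 0.1659 / 0.058² ≈ 189.45 → 190.
Reduction: 286 − 190 = 96.

96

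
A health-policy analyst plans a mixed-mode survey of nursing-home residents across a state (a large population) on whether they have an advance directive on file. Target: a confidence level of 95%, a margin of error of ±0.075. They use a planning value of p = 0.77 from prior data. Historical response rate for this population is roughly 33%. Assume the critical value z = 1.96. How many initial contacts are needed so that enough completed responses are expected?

Completed interviews needed: n₀ = 1.96² × 0.1771 / 0.075² ≈ 120.95 → 121.
At a 33% response rate, contacts needed = 121 / 0.33 ≈ 366.67 → 367.

367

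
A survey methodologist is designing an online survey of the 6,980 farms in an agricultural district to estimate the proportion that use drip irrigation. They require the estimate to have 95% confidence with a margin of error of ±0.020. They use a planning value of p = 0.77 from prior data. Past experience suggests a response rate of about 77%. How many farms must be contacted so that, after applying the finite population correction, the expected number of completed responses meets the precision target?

For 95% confidence, z = 1.96.
Completed interviews needed (unadjusted): n₀ = 1.96² × 0.1771 / 0.020² ≈ 1700.87 → 1701.
FPC for N = 6,980: n = 1701 / (1 + 1700/6980) = 1701 / 1.2436 ≈ 1367.85 → 1368.
At a 77% response rate, contacts needed = 1368 / 0.77 ≈ 1776.62 → 1777.

1777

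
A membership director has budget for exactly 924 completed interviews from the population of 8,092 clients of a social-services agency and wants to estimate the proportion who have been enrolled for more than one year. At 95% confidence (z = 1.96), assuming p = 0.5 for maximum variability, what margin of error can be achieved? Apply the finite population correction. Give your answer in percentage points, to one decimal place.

Finite-population factor: (N−n)/(N−1) = (8092−924)/(8092−1) = 0.8859.
SE(p̂) = √[p(1−p)/n · (N−n)/(N−1)] = √[0.2500/924 × 0.8859] = 0.01548.
E = z × SE = 1.96 × 0.01548 = 0.03035 ≈ 3.0 percentage points.

3.0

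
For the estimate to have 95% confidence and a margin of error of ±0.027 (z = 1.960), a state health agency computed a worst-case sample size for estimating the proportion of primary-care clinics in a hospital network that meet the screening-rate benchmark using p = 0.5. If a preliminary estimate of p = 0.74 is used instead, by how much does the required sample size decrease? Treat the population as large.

Conservative (p = 0.5): n = 1.960² × 0.25 / 0.027² ≈ 1317.42 → 1318.
Using p = 0.74: p(1−p) = 0.1924, so n = 1.960² × 0.1924 / 0.027² ≈ 1013.89 → 1014.
Reduction: 1318 − 1014 = 304.

304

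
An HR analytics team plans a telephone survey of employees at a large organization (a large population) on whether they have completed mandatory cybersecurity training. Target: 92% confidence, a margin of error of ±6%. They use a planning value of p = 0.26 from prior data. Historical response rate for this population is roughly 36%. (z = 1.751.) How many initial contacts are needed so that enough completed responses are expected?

Completed interviews needed: n₀ = 1.751² × 0.1924 / 0.060² ≈ 163.86 → 164.
At a 36% response rate, contacts needed = 164 / 0.36 ≈ 455.56 → 456.

456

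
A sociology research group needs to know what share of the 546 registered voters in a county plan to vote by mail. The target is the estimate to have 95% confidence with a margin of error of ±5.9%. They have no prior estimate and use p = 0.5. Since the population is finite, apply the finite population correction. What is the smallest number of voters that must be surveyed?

184

For 95% confidence, z = 1.960.
Unadjusted: n₀ = 1.960² × 0.50 × 0.50 / 0.059² ≈ 275.90, so n₀ = 276.
Finite population correction with N = 546: n = n₀ / (1 + (n₀−1)/N) = 276 / (1 + 275/546) = 276 / 1.5037 ≈ 183.55.
Rounding up, n = 184.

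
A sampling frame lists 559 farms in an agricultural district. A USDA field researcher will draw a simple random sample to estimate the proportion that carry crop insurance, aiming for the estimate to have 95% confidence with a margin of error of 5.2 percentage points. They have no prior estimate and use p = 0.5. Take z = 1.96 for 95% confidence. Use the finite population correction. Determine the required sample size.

218

Unadjusted: n₀ = 1.96² × 0.50 × 0.50 / 0.052² ≈ 355.18, so n₀ = 356.
Finite population correction with N = 559: n = n₀ / (1 + (n₀−1)/N) = 356 / (1 + 355/559) = 356 / 1.6351 ≈ 217.73.
Rounding up, n = 218.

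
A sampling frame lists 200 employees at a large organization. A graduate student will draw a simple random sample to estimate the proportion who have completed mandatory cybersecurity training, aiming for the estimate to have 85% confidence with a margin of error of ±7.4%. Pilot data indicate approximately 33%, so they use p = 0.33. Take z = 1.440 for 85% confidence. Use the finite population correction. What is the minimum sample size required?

60

Unadjusted: n₀ = 1.440² × 0.33 × 0.67 / 0.074² ≈ 83.72, so n₀ = 84.
Finite population correction with N = 200: n = n₀ / (1 + (n₀−1)/N) = 84 / (1 + 83/200) = 84 / 1.4150 ≈ 59.36.
Rounding up, n = 60.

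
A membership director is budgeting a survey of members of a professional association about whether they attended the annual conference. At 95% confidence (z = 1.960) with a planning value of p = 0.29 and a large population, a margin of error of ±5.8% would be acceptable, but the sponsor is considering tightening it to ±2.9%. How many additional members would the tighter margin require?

705

At ±5.8%: n = 1.960² × 0.2059 / 0.058² ≈ 235.13 → 236.
At ±2.9%: n = 1.960² × 0.2059 / 0.029² ≈ 940.53 → 941.
Additional respondents: 941 − 236 = 705.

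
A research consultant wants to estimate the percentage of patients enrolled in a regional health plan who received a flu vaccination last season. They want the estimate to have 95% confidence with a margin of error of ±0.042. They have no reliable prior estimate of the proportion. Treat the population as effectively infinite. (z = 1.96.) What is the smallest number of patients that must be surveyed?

545

With no prior estimate, use p = 0.5, giving p(1−p) = 0.25.
n = z²·p(1−p)/E² = 1.96² × 0.2500 / 0.042² = 3.8416 × 0.2500 / 0.001764 ≈ 544.44.
Rounding up gives n = 545.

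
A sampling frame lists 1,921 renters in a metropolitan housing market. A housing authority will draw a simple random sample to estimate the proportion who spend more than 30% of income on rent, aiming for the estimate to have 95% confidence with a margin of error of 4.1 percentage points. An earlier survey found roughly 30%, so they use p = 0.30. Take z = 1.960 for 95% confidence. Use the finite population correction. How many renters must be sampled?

385

Unadjusted: n₀ = 1.960² × 0.30 × 0.70 / 0.041² ≈ 479.91, so n₀ = 480.
Finite population correction with N = 1,921: n = n₀ / (1 + (n₀−1)/N) = 480 / (1 + 479/1921) = 480 / 1.2493 ≈ 384.20.
Rounding up, n = 385.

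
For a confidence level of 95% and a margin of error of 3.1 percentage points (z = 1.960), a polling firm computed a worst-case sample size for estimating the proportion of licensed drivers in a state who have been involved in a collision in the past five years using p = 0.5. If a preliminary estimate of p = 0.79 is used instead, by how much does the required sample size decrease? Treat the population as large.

336

Conservative (p = 0.5): n = 1.960² × 0.25 / 0.031² ≈ 999.38 → 1000.
Using p = 0.79: p(1−p) = 0.1659, so n = 1.960² × 0.1659 / 0.031² ≈ 663.19 → 664.
Reduction: 1000 − 664 = 336.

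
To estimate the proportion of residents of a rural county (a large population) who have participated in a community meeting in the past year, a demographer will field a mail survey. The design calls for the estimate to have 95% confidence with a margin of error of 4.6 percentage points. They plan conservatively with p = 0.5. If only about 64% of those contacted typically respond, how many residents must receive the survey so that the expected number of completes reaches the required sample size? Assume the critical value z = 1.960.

Completed interviews needed: n₀ = 1.960² × 0.2500 / 0.046² ≈ 453.88 → 454.
At a 64% response rate, contacts needed = 454 / 0.64 ≈ 709.38 → 710.

710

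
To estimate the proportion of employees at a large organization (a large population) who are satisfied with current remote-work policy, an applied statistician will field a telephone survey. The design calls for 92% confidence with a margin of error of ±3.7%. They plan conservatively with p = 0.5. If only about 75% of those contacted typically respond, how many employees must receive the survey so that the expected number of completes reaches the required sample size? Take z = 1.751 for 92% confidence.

747

Completed interviews needed: n₀ = 1.751² × 0.2500 / 0.037² ≈ 559.90 → 560.
At a 75% response rate, contacts needed = 560 / 0.75 ≈ 746.67 → 747.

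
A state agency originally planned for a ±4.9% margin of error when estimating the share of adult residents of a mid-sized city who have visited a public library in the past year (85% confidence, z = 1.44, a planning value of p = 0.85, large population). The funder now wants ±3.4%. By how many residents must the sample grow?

118

At ±4.9%: n = 1.44² × 0.1275 / 0.049² ≈ 110.11 → 111.
At ±3.4%: n = 1.44² × 0.1275 / 0.034² ≈ 228.71 → 229.
Additional respondents: 229 − 111 = 118.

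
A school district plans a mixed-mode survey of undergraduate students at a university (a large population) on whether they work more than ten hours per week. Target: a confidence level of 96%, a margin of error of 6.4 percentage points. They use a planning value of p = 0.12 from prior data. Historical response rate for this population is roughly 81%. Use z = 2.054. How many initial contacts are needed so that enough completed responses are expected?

Completed interviews needed: n₀ = 2.054² × 0.1056 / 0.064² ≈ 108.77 → 109.
At an 81% response rate, contacts needed = 109 / 0.81 ≈ 134.57 → 135.

135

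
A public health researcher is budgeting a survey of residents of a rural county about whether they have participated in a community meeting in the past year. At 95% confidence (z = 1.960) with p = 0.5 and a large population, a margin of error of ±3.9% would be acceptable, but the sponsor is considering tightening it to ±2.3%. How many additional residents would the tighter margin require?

At ±3.9%: n = 1.960² × 0.2500 / 0.039² ≈ 631.43 → 632.
At ±2.3%: n = 1.960² × 0.2500 / 0.023² ≈ 1815.50 → 1816.
Additional respondents: 1816 − 632 = 1184.

1184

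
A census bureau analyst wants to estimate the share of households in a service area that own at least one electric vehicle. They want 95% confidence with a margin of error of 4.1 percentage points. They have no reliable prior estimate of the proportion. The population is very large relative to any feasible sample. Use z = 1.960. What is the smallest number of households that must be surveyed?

With no prior estimate, use p = 0.5, giving p(1−p) = 0.25.
n = z²·p(1−p)/E² = 1.960² × 0.2500 / 0.041² = 3.8416 × 0.2500 / 0.001681 ≈ 571.33.
Rounding up gives n = 572.

572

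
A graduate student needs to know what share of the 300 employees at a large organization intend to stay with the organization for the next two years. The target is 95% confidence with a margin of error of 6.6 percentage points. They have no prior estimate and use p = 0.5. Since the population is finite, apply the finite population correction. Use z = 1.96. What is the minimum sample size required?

Unadjusted: n₀ = 1.96² × 0.50 × 0.50 / 0.066² ≈ 220.48, so n₀ = 221.
Finite population correction with N = 300: n = n₀ / (1 + (n₀−1)/N) = 221 / (1 + 220/300) = 221 / 1.7333 ≈ 127.50.
Rounding up, n = 128.

128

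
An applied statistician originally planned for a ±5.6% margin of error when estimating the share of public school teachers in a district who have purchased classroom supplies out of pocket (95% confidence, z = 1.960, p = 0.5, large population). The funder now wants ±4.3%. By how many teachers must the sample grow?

213

At ±5.6%: n = 1.960² × 0.2500 / 0.056² ≈ 306.25 → 307.
At ±4.3%: n = 1.960² × 0.2500 / 0.043² ≈ 519.42 → 520.
Additional respondents: 520 − 307 = 213.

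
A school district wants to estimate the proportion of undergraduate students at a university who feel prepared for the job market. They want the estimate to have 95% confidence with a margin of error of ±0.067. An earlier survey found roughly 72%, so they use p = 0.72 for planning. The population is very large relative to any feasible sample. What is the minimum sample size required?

173

For 95% confidence, z = 1.96.
With p = 0.72, p(1−p) = 0.2016.
n = z²·p(1−p)/E² = 1.96² × 0.2016 / 0.067² = 3.8416 × 0.2016 / 0.004489 ≈ 172.53.
Rounding up gives n = 173.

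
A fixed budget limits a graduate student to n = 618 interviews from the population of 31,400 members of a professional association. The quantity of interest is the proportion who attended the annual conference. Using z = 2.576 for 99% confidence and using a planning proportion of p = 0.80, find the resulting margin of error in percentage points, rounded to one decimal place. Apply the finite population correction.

Finite-population factor: (N−n)/(N−1) = (31400−618)/(31400−1) = 0.9803.
SE(p̂) = √[p(1−p)/n · (N−n)/(N−1)] = √[0.1600/618 × 0.9803] = 0.01593.
E = z × SE = 2.576 × 0.01593 = 0.04104 ≈ 4.1 percentage points.

4.1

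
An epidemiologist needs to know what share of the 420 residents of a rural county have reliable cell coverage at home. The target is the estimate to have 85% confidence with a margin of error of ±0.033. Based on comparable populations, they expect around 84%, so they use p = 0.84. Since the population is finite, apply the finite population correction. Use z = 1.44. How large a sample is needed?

Unadjusted: n₀ = 1.44² × 0.84 × 0.16 / 0.033² ≈ 255.92, so n₀ = 256.
Finite population correction with N = 420: n = n₀ / (1 + (n₀−1)/N) = 256 / (1 + 255/420) = 256 / 1.6071 ≈ 159.29.
Rounding up, n = 160.

160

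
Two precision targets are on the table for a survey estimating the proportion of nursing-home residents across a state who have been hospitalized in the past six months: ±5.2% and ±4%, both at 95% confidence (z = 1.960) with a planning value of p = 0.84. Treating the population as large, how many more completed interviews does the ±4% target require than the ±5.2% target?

132

At ±5.2%: n = 1.960² × 0.1344 / 0.052² ≈ 190.94 → 191.
At ±4%: n = 1.960² × 0.1344 / 0.040² ≈ 322.69 → 323.
Additional respondents: 323 − 191 = 132.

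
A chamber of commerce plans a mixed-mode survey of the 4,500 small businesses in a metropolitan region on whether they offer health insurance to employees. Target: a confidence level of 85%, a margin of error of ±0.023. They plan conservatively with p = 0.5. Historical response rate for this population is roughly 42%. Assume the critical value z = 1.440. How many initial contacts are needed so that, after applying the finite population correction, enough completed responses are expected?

Completed interviews needed (unadjusted): n₀ = 1.440² × 0.2500 / 0.023² ≈ 979.96 → 980.
FPC for N = 4,500: n = 980 / (1 + 979/4500) = 980 / 1.2176 ≈ 804.89 → 805.
At a 42% response rate, contacts needed = 805 / 0.42 ≈ 1916.67 → 1917.

1917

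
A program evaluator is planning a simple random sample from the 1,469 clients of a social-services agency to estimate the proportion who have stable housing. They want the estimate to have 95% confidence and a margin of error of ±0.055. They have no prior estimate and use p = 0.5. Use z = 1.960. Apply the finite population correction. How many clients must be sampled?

262

Unadjusted: n₀ = 1.960² × 0.50 × 0.50 / 0.055² ≈ 317.49, so n₀ = 318.
Finite population correction with N = 1,469: n = n₀ / (1 + (n₀−1)/N) = 318 / (1 + 317/1469) = 318 / 1.2158 ≈ 261.56.
Rounding up, n = 262.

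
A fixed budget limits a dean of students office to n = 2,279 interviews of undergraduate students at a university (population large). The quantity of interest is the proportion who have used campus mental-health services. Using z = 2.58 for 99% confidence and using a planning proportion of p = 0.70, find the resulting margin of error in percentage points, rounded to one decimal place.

SE(p̂) = √[p(1−p)/n] = √[0.2100/2279] = 0.00960.
E = z × SE = 2.58 × 0.00960 = 0.02477, or 2.5 percentage points.

2.5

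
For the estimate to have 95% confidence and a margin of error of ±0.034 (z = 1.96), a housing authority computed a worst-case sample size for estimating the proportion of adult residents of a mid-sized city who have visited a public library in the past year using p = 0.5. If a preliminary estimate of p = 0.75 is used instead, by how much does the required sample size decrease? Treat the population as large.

207

Conservative (p = 0.5): n = 1.96² × 0.25 / 0.034² ≈ 830.80 → 831.
Using p = 0.75: p(1−p) = 0.1875, so n = 1.96² × 0.1875 / 0.034² ≈ 623.10 → 624.
Reduction: 831 − 624 = 207.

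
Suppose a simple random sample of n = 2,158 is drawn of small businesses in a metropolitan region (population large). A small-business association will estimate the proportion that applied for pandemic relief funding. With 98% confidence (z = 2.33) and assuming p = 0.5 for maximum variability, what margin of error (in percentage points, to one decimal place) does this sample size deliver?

SE(p̂) = √[p(1−p)/n] = √[0.2500/2158] = 0.01076.
E = z × SE = 2.33 × 0.01076 = 0.02508, or 2.5 percentage points.

2.5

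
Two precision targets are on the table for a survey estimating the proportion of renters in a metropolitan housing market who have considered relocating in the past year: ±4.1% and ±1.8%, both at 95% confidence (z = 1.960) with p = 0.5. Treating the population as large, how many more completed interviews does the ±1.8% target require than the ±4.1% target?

At ±4.1%: n = 1.960² × 0.2500 / 0.041² ≈ 571.33 → 572.
At ±1.8%: n = 1.960² × 0.2500 / 0.018² ≈ 2964.20 → 2965.
Additional respondents: 2965 − 572 = 2393.

2393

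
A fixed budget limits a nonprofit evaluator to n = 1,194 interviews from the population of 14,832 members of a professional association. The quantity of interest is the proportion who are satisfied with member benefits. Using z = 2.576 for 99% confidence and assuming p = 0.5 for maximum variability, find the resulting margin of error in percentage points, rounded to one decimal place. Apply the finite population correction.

3.6

Finite-population factor: (N−n)/(N−1) = (14832−1194)/(14832−1) = 0.9196.
SE(p̂) = √[p(1−p)/n · (N−n)/(N−1)] = √[0.2500/1194 × 0.9196] = 0.01388.
E = z × SE = 2.576 × 0.01388 = 0.03574 ≈ 3.6 percentage points.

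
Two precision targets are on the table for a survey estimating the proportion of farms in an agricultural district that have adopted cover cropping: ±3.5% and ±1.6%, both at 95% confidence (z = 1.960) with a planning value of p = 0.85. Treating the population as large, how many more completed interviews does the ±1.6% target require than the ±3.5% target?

At ±3.5%: n = 1.960² × 0.1275 / 0.035² ≈ 399.84 → 400.
At ±1.6%: n = 1.960² × 0.1275 / 0.016² ≈ 1913.30 → 1914.
Additional respondents: 1914 − 400 = 1514.

1514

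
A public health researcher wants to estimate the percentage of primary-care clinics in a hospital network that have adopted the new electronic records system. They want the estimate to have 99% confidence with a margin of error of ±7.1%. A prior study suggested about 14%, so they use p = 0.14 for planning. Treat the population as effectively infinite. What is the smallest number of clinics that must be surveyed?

159

For 99% confidence, z = 2.576.
With p = 0.14, p(1−p) = 0.1204.
n = z²·p(1−p)/E² = 2.576² × 0.1204 / 0.071² = 6.6358 × 0.1204 / 0.005041 ≈ 158.49.
Rounding up gives n = 159.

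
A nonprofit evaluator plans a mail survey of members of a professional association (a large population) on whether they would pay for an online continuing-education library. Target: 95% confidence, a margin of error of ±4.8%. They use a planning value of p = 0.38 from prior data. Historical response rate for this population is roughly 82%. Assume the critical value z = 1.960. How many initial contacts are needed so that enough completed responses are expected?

480

Completed interviews needed: n₀ = 1.960² × 0.2356 / 0.048² ≈ 392.83 → 393.
At an 82% response rate, contacts needed = 393 / 0.82 ≈ 479.27 → 480.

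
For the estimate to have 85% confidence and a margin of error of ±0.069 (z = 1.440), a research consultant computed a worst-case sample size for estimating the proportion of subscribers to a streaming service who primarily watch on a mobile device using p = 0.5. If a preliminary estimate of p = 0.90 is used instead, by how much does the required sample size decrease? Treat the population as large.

69

Conservative (p = 0.5): n = 1.440² × 0.25 / 0.069² ≈ 108.88 → 109.
Using p = 0.90: p(1−p) = 0.0900, so n = 1.440² × 0.0900 / 0.069² ≈ 39.20 → 40.
Reduction: 109 − 40 = 69.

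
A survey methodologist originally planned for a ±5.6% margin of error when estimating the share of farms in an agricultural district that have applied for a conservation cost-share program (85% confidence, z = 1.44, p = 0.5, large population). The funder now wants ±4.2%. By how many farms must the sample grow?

At ±5.6%: n = 1.44² × 0.2500 / 0.056² ≈ 165.31 → 166.
At ±4.2%: n = 1.44² × 0.2500 / 0.042² ≈ 293.88 → 294.
Additional respondents: 294 − 166 = 128.

128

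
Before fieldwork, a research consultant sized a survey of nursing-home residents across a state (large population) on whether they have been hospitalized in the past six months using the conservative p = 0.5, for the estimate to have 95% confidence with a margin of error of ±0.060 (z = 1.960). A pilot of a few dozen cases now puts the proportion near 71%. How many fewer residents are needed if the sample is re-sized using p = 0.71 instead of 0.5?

Conservative (p = 0.5): n = 1.960² × 0.25 / 0.060² ≈ 266.78 → 267.
Using p = 0.71: p(1−p) = 0.2059, so n = 1.960² × 0.2059 / 0.060² ≈ 219.72 → 220.
Reduction: 267 − 220 = 47.

47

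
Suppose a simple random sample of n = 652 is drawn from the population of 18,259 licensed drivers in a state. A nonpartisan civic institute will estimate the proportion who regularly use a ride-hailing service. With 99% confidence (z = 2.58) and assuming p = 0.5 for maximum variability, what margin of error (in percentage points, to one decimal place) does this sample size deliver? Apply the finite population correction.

Finite-population factor: (N−n)/(N−1) = (18259−652)/(18259−1) = 0.9643.
SE(p̂) = √[p(1−p)/n · (N−n)/(N−1)] = √[0.2500/652 × 0.9643] = 0.01923.
E = z × SE = 2.58 × 0.01923 = 0.04961 ≈ 5.0 percentage points.

5.0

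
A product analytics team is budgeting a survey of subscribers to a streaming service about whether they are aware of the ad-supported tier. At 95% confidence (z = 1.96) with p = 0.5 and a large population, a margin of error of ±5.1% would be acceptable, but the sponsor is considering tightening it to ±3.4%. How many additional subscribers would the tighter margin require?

At ±5.1%: n = 1.96² × 0.2500 / 0.051² ≈ 369.24 → 370.
At ±3.4%: n = 1.96² × 0.2500 / 0.034² ≈ 830.80 → 831.
Additional respondents: 831 − 370 = 461.

461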